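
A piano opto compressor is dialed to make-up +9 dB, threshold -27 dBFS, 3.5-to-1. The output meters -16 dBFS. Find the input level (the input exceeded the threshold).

-20 dBFS

Stripping the +9 dB make-up gives -25 dBFS at the gain stage.
That's 2 dB above the -27 dBFS threshold.
Before 3.5:1 compression the overshoot was 2 × 3.5 = 7 dB, so input = -27 + 7 = -20 dBFS.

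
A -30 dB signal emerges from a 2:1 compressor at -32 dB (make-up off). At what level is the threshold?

-34 dB

Input is 4 dB above T (since output overshoot × R = input overshoot: (-32 − T)·2 = -30 − T gives T = -34 dB).
Check: -34 + (-30 − (-34))/2 = -34 + 2 = -32 dB. ✓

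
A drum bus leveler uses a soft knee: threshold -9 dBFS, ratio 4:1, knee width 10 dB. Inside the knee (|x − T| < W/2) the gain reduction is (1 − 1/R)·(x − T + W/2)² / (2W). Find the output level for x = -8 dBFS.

x − T + W/2 = -8 − (-9) + 5 = 6.
GR = (1 − 1/4) × 6² / 20 = 0.75 × 36 / 20 = 1.35 dB.
Output = -8 − 1.35 = -9.35 dBFS.

-9.35 dBFS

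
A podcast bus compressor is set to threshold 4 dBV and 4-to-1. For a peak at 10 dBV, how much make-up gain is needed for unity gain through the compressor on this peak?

Without make-up, output = threshold + overshoot/4 = 4 + 1.5 = 5.5 dBV.
Gap to target: 4.5 dB.

4.5 dB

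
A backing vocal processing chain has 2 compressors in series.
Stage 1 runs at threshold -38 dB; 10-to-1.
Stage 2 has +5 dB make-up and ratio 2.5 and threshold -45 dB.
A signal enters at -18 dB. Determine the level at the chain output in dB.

Stage 1: 20 dB above -38 dB, reduced 10:1 to 2 dB above → -36 dB.
Stage 2: 9 dB above -45 dB, reduced 2.5:1 to 3.6 dB above → -41.4 dB; +5 dB make-up → -36.4 dB.

-36.4 dB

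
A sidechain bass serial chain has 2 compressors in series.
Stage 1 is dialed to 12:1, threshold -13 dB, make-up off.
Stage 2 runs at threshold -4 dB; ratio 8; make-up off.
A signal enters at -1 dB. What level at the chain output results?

Stage 1: overshoot 12 dB → 12/12 = 1 dB → -12 dB.
Stage 2: below threshold (-12 ≤ -4); passes unchanged; output -12 dB.

-12 dB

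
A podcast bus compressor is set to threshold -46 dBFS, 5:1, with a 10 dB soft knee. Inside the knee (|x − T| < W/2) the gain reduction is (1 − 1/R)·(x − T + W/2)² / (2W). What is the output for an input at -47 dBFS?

-47.64 dBFS

x − T + W/2 = -47 − (-46) + 5 = 4.
GR = (1 − 1/5) × 4² / 20 = 0.8 × 16 / 20 = 0.64 dB.
Output = -47 − 0.64 = -47.64 dBFS.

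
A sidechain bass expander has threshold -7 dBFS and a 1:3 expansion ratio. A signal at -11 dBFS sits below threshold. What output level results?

The input is 4 dB below the -7 dBFS threshold.
A 1:3 expander multiplies undershoot by 3: 4 × 3 = 12 dB below threshold.
Output = -7 − 12 = -19 dBFS.

-19 dBFS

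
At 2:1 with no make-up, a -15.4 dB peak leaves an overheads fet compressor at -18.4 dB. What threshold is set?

Gain reduction = -15.4 − (-18.4) = 3 dB; output overshoot = GR / (R − 1) = 3 / 1 = 3 dB.
Threshold = output − output overshoot = -18.4 − 3 = -21.4 dB.

-21.4 dB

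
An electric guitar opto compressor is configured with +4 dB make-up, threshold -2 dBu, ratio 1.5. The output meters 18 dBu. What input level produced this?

22 dBu

Stripping the +4 dB make-up gives 14 dBu at the gain stage.
The compressed level sits 14 − (-2) = 16 dB over threshold.
Input overshoot = R × output overshoot = 24 dB → input = -2 + 24 = 22 dBu.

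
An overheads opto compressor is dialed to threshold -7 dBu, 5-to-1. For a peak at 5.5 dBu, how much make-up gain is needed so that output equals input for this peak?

10 dB

Overshoot 12.5 dB → 12.5/5 = 2.5 dB after compression, so the compressed level is -7 + 2.5 = -4.5 dBu.
Make-up = target − compressed = 5.5 − (-4.5) = 10 dB.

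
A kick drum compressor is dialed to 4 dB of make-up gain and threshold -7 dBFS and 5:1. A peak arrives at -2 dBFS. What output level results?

-2 dBFS

The input is 5 dB above the -7 dBFS threshold.
At 5:1 the overshoot is divided by 5, leaving 1 dB above threshold.
So the level is -7 + 1 = -6 dBFS; make-up adds 4 dB, giving -2 dBFS.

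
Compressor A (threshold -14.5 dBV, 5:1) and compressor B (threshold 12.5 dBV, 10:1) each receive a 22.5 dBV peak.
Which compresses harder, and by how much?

A: 37 dB over, compressed to 7.4 dB over, so 29.6 dB of GR.
B: 10 dB over, compressed to 1 dB over, so 9 dB of GR.
Difference: 20.6 dB in favour of A.

A, by 20.6 dB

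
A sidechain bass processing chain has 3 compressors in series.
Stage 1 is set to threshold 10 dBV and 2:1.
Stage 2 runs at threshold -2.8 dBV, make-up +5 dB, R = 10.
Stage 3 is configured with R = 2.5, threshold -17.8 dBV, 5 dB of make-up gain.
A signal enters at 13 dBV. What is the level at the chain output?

Stage 1: overshoot 3 dB → 3/2 = 1.5 dB → 11.5 dBV.
Stage 2: overshoot 14.3 dB → 14.3/10 = 1.43 dB → -1.37 dBV; +5 dB make-up → 3.63 dBV.
Stage 3: 21.43 dB above -17.8 dBV, reduced 2.5:1 to 8.572 dB above → -9.228 dBV; +5 dB make-up → -4.228 dBV.

-4.228 dBV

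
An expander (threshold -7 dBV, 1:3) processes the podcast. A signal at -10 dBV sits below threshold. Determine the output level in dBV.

Below threshold, a 1:3 expander applies gain = (3−1)×(T − x) of attenuation.
(3−1) × 3 = 6 dB, so output = -10 − 6 = -16 dBV.

-16 dBV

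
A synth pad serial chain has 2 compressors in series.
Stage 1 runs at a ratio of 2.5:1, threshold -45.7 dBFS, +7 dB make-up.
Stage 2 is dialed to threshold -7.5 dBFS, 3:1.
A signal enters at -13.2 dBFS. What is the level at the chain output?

Stage 1: overshoot 32.5 dB → 32.5/2.5 = 13 dB → -32.7 dBFS; +7 dB make-up → -25.7 dBFS.
Stage 2: -25.7 dBFS is at or below the -7.5 dBFS threshold — no compression; output -25.7 dBFS.

-25.7 dBFS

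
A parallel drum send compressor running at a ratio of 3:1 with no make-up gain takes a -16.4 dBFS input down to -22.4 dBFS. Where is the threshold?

Let T be the threshold. Output overshoot = (input overshoot)/R, so -22.4 − T = (-16.4 − T)/3.
3·(-22.4 − T) = -16.4 − T → 2·T = -67.2 − (-16.4) = -50.8.
T = -50.8/2 = -25.4 dBFS.

-25.4 dBFS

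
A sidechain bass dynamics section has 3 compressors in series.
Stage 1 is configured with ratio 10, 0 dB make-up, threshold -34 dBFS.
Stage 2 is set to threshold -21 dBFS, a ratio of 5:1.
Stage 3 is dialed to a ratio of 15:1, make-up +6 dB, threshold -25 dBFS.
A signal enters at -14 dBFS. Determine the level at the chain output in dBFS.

Stage 1: 20 dB above -34 dBFS, reduced 10:1 to 2 dB above → -32 dBFS.
Stage 2: -32 dBFS ≤ -21 dBFS, so stage 2 doesn't engage; output -32 dBFS.
Stage 3: -32 dBFS is at or below the -25 dBFS threshold — no compression; make-up brings it to -26 dBFS.

-26 dBFS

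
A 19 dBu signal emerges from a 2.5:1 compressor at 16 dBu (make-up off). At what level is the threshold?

14 dBu

Gain reduction = 19 − 16 = 3 dB; output overshoot = GR / (R − 1) = 3 / 1.5 = 2 dB.
Threshold = output − output overshoot = 16 − 2 = 14 dBu.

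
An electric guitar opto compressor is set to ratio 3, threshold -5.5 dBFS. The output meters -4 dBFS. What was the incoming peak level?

-1 dBFS

That's 1.5 dB above the -5.5 dBFS threshold.
Undo the ratio: input overshoot = 1.5 × 3 = 4.5 dB, giving input = -1 dBFS.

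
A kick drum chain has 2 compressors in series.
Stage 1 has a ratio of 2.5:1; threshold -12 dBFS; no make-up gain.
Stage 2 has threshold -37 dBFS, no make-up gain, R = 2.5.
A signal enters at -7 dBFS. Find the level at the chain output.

Stage 1: 5 dB above -12 dBFS, reduced 2.5:1 to 2 dB above → -10 dBFS.
Stage 2: -10 dBFS is 27 dB over -37 dBFS; at 2.5:1 that becomes 10.8 dB over, giving -26.2 dBFS.

-26.2 dBFS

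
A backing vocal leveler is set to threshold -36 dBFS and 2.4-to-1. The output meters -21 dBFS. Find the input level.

0 dBFS

Post-compression overshoot = -21 − (-36) = 15 dB.
Before 2.4:1 compression the overshoot was 15 × 2.4 = 36 dB, so input = -36 + 36 = 0 dBFS.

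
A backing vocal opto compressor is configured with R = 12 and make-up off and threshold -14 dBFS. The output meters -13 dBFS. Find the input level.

The compressed level sits -13 − (-14) = 1 dB over threshold.
Before 12:1 compression the overshoot was 1 × 12 = 12 dB, so input = -14 + 12 = -2 dBFS.

-2 dBFS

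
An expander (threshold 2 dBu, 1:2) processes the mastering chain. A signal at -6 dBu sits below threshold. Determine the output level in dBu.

-14 dBu

Below threshold, a 1:2 expander applies gain = (2−1)×(T − x) of attenuation.
(2−1) × 8 = 8 dB, so output = -6 − 8 = -14 dBu.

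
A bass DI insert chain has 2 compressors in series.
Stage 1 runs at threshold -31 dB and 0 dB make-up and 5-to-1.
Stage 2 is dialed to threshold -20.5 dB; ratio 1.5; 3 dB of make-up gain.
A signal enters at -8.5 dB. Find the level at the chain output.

-23.5 dB

Stage 1: overshoot 22.5 dB → 22.5/5 = 4.5 dB → -26.5 dB.
Stage 2: -26.5 dB is at or below the -20.5 dB threshold — no compression; make-up brings it to -23.5 dB.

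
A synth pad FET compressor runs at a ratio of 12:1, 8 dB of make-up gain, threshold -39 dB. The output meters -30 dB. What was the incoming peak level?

-27 dB

Stripping the +8 dB make-up gives -38 dB at the gain stage.
Post-compression overshoot = -38 − (-39) = 1 dB.
Undo the ratio: input overshoot = 1 × 12 = 12 dB, giving input = -27 dB.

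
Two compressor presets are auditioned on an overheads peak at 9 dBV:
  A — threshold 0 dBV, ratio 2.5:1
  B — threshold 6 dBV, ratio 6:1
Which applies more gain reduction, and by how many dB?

A, by 2.9 dB

A: 9 dB over, compressed to 3.6 dB over, so 5.4 dB of GR.
B: 3 dB over, compressed to 0.5 dB over, so 2.5 dB of GR.
A reduces 2.9 dB more.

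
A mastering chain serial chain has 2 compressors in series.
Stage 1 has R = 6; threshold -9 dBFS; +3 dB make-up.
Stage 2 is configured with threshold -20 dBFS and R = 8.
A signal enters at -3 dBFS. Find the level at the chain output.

Stage 1: -3 dBFS is 6 dB over -9 dBFS; at 6:1 that becomes 1 dB over, giving -8 dBFS; +3 dB make-up → -5 dBFS.
Stage 2: 15 dB above -20 dBFS, reduced 8:1 to 1.875 dB above → -18.125 dBFS.

-18.125 dBFS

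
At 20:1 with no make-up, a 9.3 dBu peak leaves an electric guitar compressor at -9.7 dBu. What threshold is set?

Let T be the threshold. Output overshoot = (input overshoot)/R, so -9.7 − T = (9.3 − T)/20.
20·(-9.7 − T) = 9.3 − T → 19·T = -194 − 9.3 = -203.3.
T = -203.3/19 = -10.7 dBu.

-10.7 dBu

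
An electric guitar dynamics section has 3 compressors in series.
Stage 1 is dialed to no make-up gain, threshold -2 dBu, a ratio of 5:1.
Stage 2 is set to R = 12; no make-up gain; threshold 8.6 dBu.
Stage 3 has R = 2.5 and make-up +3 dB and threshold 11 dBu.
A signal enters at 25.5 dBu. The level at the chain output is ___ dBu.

Stage 1: 27.5 dB above -2 dBu, reduced 5:1 to 5.5 dB above → 3.5 dBu.
Stage 2: 3.5 dBu ≤ 8.6 dBu, so stage 2 doesn't engage; output 3.5 dBu.
Stage 3: 3.5 dBu is at or below the 11 dBu threshold — no compression; make-up brings it to 6.5 dBu.

6.5 dBu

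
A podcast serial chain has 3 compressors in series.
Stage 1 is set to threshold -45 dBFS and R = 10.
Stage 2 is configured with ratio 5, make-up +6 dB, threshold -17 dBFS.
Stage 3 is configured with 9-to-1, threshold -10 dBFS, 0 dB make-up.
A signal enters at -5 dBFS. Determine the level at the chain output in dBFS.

Stage 1: 40 dB above -45 dBFS, reduced 10:1 to 4 dB above → -41 dBFS.
Stage 2: below threshold (-41 ≤ -17); passes unchanged; make-up brings it to -35 dBFS.
Stage 3: -35 dBFS ≤ -10 dBFS, so stage 3 doesn't engage; output -35 dBFS.

-35 dBFS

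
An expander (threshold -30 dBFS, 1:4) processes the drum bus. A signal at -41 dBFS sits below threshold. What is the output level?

Undershoot = (-30) − (-41) = 11 dB.
At 1:4, that expands to 44 dB under threshold.
Output = -30 − 44 = -74 dBFS.

-74 dBFS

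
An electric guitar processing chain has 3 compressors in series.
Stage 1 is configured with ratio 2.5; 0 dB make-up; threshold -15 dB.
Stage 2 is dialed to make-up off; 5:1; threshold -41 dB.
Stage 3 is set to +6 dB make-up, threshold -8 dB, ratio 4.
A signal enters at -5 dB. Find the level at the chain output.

-29 dB

Stage 1: overshoot 10 dB → 10/2.5 = 4 dB → -11 dB.
Stage 2: -11 dB is 30 dB over -41 dB; at 5:1 that becomes 6 dB over, giving -35 dB.
Stage 3: -35 dB is at or below the -8 dB threshold — no compression; make-up brings it to -29 dB.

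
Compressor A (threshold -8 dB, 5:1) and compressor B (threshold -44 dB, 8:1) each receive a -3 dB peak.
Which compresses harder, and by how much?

A: 5 dB over, compressed to 1 dB over, so 4 dB of GR.
B: 41 dB over, compressed to 5.125 dB over, so 35.875 dB of GR.
B reduces 31.875 dB more.

B, by 31.875 dB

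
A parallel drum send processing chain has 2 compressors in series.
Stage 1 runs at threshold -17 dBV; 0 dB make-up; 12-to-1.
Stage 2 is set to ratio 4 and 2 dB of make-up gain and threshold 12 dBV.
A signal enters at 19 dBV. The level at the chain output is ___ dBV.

Stage 1: overshoot 36 dB → 36/12 = 3 dB → -14 dBV.
Stage 2: -14 dBV is at or below the 12 dBV threshold — no compression; make-up brings it to -12 dBV.

-12 dBV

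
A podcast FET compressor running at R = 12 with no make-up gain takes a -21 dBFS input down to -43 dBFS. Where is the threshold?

-45 dBFS

Gain reduction = -21 − (-43) = 22 dB; output overshoot = GR / (R − 1) = 22 / 11 = 2 dB.
Threshold = output − output overshoot = -43 − 2 = -45 dBFS.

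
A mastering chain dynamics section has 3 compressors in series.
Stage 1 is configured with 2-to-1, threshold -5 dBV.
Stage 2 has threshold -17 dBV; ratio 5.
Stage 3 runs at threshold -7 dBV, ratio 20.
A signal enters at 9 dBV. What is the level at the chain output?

Stage 1: 9 dBV is 14 dB over -5 dBV; at 2:1 that becomes 7 dB over, giving 2 dBV.
Stage 2: 2 dBV is 19 dB over -17 dBV; at 5:1 that becomes 3.8 dB over, giving -13.2 dBV.
Stage 3: -13.2 dBV is at or below the -7 dBV threshold — no compression; output -13.2 dBV.

-13.2 dBV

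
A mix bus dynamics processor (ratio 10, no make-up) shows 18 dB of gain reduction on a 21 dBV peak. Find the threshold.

1 dBV

Gain reduction = 21 − 3 = 18 dB; output overshoot = GR / (R − 1) = 18 / 9 = 2 dB.
Threshold = output − output overshoot = 3 − 2 = 1 dBV.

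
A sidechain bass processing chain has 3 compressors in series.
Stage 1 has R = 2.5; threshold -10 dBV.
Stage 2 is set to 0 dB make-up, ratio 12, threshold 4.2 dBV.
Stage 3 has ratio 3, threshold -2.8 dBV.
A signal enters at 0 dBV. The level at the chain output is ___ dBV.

Stage 1: overshoot 10 dB → 10/2.5 = 4 dB → -6 dBV.
Stage 2: -6 dBV ≤ 4.2 dBV, so stage 2 doesn't engage; output -6 dBV.
Stage 3: -6 dBV ≤ -2.8 dBV, so stage 3 doesn't engage; output -6 dBV.

-6 dBV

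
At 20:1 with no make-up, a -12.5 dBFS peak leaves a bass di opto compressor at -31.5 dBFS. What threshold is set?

-32.5 dBFS

Gain reduction = -12.5 − (-31.5) = 19 dB; output overshoot = GR / (R − 1) = 19 / 19 = 1 dB.
Threshold = output − output overshoot = -31.5 − 1 = -32.5 dBFS.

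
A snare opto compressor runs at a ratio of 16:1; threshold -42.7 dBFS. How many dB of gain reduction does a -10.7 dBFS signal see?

30 dB

Overshoot = -10.7 − (-42.7) = 32 dB.
At 16:1, output sits 32/16 = 2 dB above threshold.
So the signal is attenuated by 32 − 2 = 30 dB.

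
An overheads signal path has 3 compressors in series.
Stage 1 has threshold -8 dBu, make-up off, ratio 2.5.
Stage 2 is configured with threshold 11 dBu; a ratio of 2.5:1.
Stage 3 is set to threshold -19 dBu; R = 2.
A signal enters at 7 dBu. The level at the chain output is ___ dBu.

Stage 1: 7 dBu is 15 dB over -8 dBu; at 2.5:1 that becomes 6 dB over, giving -2 dBu.
Stage 2: below threshold (-2 ≤ 11); passes unchanged; output -2 dBu.
Stage 3: -2 dBu is 17 dB over -19 dBu; at 2:1 that becomes 8.5 dB over, giving -10.5 dBu.

-10.5 dBu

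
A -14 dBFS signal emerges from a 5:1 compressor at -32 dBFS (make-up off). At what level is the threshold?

-36.5 dBFS

Gain reduction = -14 − (-32) = 18 dB; output overshoot = GR / (R − 1) = 18 / 4 = 4.5 dB.
Threshold = output − output overshoot = -32 − 4.5 = -36.5 dBFS.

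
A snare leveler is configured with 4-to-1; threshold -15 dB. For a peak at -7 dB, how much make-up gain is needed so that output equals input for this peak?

6 dB

The peak compresses to -15 + 8/4 = -13 dB.
To reach -7 dB requires -7 − (-13) = 6 dB of make-up.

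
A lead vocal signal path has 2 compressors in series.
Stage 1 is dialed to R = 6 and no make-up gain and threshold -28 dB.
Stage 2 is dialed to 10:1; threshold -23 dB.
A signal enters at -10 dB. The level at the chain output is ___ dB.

-25 dB

Stage 1: 18 dB above -28 dB, reduced 6:1 to 3 dB above → -25 dB.
Stage 2: below threshold (-25 ≤ -23); passes unchanged; output -25 dB.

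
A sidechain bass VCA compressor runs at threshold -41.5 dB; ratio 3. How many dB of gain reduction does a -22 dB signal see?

13 dB

Overshoot = -22 − (-41.5) = 19.5 dB.
A 3:1 ratio leaves 6.5 dB of that excess.
Gain reduction = 19.5 − 6.5 = 13 dB.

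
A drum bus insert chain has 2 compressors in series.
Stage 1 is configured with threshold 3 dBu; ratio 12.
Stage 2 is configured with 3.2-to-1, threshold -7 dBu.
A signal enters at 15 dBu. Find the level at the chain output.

Stage 1: 15 dBu is 12 dB over 3 dBu; at 12:1 that becomes 1 dB over, giving 4 dBu.
Stage 2: overshoot 11 dB → 11/3.2 = 3.4375 dB → -3.5625 dBu.

-3.5625 dBu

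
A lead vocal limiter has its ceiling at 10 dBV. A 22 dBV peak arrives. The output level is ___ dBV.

At ∞:1, everything above 10 dBV is held at the ceiling.

10 dBV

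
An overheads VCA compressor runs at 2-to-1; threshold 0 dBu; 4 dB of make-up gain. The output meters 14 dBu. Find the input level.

20 dBu

Remove make-up: 14 − 4 = 10 dBu.
Post-compression overshoot = 10 − 0 = 10 dB.
Input overshoot = R × output overshoot = 20 dB → input = 0 + 20 = 20 dBu.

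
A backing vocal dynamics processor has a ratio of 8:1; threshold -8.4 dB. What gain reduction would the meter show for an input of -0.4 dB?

7 dB

The signal is 8 dB above threshold.
A 8:1 ratio leaves 1 dB of that excess.
So the signal is attenuated by 8 − 1 = 7 dB.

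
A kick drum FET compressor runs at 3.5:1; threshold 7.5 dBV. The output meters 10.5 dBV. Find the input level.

Post-compression overshoot = 10.5 − 7.5 = 3 dB.
Input overshoot = R × output overshoot = 10.5 dB → input = 7.5 + 10.5 = 18 dBV.

18 dBV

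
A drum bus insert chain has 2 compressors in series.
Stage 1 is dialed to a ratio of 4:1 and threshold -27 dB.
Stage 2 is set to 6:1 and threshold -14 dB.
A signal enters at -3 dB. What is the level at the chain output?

Stage 1: overshoot 24 dB → 24/4 = 6 dB → -21 dB.
Stage 2: -21 dB is at or below the -14 dB threshold — no compression; output -21 dB.

-21 dB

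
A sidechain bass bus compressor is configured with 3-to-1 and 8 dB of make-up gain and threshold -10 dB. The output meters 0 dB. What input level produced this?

-4 dB

Before make-up, the level was 0 − 8 = -8 dB.
The compressed level sits -8 − (-10) = 2 dB over threshold.
Input overshoot = R × output overshoot = 6 dB → input = -10 + 6 = -4 dB.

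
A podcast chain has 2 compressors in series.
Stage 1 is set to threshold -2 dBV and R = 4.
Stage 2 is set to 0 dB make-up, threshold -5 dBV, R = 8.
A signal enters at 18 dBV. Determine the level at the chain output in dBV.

Stage 1: 18 dBV is 20 dB over -2 dBV; at 4:1 that becomes 5 dB over, giving 3 dBV.
Stage 2: 8 dB above -5 dBV, reduced 8:1 to 1 dB above → -4 dBV.

-4 dBV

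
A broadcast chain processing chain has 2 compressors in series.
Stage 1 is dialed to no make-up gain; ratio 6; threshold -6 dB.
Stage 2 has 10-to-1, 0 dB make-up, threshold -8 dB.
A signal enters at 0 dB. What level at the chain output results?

-7.7 dB

Stage 1: 0 dB is 6 dB over -6 dB; at 6:1 that becomes 1 dB over, giving -5 dB.
Stage 2: overshoot 3 dB → 3/10 = 0.3 dB → -7.7 dB.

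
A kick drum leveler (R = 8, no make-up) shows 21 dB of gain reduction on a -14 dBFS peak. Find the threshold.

-38 dBFS

Gain reduction = -14 − (-35) = 21 dB; output overshoot = GR / (R − 1) = 21 / 7 = 3 dB.
Threshold = output − output overshoot = -35 − 3 = -38 dBFS.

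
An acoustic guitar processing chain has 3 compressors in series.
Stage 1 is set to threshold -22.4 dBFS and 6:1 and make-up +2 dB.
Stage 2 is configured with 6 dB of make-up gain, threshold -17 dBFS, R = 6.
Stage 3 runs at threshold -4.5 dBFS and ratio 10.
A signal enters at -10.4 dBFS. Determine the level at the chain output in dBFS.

-12.4 dBFS

Stage 1: 12 dB above -22.4 dBFS, reduced 6:1 to 2 dB above → -20.4 dBFS; +2 dB make-up → -18.4 dBFS.
Stage 2: -18.4 dBFS is at or below the -17 dBFS threshold — no compression; make-up brings it to -12.4 dBFS.
Stage 3: -12.4 dBFS is at or below the -4.5 dBFS threshold — no compression; output -12.4 dBFS.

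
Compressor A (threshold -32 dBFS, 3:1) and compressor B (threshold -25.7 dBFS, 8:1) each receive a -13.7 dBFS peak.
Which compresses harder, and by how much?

A, by 1.7 dB

A: 18.3 dB over, compressed to 6.1 dB over, so 12.2 dB of GR.
B: 12 dB over, compressed to 1.5 dB over, so 10.5 dB of GR.
A applies 1.7 dB more gain reduction.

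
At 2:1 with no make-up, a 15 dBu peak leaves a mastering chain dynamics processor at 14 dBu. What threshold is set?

13 dBu

Input is 2 dB above T (since output overshoot × R = input overshoot: (14 − T)·2 = 15 − T gives T = 13 dBu).
Check: 13 + (15 − 13)/2 = 13 + 1 = 14 dBu. ✓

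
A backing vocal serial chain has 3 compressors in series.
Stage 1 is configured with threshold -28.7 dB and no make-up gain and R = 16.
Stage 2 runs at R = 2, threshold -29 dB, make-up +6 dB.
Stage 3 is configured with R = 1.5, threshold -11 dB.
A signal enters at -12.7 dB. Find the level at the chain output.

-22.35 dB

Stage 1: overshoot 16 dB → 16/16 = 1 dB → -27.7 dB.
Stage 2: 1.3 dB above -29 dB, reduced 2:1 to 0.65 dB above → -28.35 dB; +6 dB make-up → -22.35 dB.
Stage 3: -22.35 dB ≤ -11 dB, so stage 3 doesn't engage; output -22.35 dB.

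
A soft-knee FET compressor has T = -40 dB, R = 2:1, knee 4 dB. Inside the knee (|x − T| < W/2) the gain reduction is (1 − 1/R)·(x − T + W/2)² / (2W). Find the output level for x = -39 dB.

x − T + W/2 = -39 − (-40) + 2 = 3.
GR = (1 − 1/2) × 3² / 8 = 0.5 × 9 / 8 = 0.5625 dB.
Output = -39 − 0.5625 = -39.5625 dB.

-39.5625 dB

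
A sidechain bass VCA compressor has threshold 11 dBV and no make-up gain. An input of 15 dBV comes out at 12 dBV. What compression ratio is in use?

Input overshoot = 15 − 11 = 4 dB; output overshoot = 12 − 11 = 1 dB.
Ratio = 4 / 1 = 4.

4:1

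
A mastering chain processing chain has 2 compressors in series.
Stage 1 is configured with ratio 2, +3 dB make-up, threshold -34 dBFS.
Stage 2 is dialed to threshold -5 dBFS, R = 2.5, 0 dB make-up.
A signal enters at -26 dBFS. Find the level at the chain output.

-27 dBFS

Stage 1: 8 dB above -34 dBFS, reduced 2:1 to 4 dB above → -30 dBFS; +3 dB make-up → -27 dBFS.
Stage 2: -27 dBFS ≤ -5 dBFS, so stage 2 doesn't engage; output -27 dBFS.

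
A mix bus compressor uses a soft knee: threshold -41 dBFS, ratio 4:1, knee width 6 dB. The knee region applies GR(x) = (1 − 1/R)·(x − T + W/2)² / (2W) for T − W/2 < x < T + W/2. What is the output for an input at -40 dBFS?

-41 dBFS

x − T + W/2 = -40 − (-41) + 3 = 4.
GR = (1 − 1/4) × 4² / 12 = 0.75 × 16 / 12 = 1 dB.
Output = -40 − 1 = -41 dBFS.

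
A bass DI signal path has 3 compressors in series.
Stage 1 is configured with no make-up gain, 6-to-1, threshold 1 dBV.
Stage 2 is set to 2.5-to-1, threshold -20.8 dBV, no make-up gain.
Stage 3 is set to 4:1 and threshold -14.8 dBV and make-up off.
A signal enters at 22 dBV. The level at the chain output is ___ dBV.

-13.77 dBV

Stage 1: 21 dB above 1 dBV, reduced 6:1 to 3.5 dB above → 4.5 dBV.
Stage 2: 25.3 dB above -20.8 dBV, reduced 2.5:1 to 10.12 dB above → -10.68 dBV.
Stage 3: 4.12 dB above -14.8 dBV, reduced 4:1 to 1.03 dB above → -13.77 dBV.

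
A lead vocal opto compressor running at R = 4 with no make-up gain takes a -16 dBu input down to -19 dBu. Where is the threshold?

Gain reduction = -16 − (-19) = 3 dB; output overshoot = GR / (R − 1) = 3 / 3 = 1 dB.
Threshold = output − output overshoot = -19 − 1 = -20 dBu.

-20 dBu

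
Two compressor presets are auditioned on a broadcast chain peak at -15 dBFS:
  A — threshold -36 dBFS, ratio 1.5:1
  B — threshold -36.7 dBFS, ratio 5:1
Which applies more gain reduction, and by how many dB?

B, by 10.36 dB

A: overshoot 21 dB → output overshoot 14 dB → GR 7 dB.
B: overshoot 21.7 dB → output overshoot 4.34 dB → GR 17.36 dB.
Difference: 10.36 dB in favour of B.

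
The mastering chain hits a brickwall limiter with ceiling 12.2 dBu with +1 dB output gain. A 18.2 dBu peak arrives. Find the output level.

13.2 dBu

The limiter clamps the peak to its 12.2 dBu ceiling.
Output gain then adds 1 dB: 12.2 + 1 = 13.2 dBu.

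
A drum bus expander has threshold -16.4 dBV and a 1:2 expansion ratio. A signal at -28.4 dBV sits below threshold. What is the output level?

Undershoot = (-16.4) − (-28.4) = 12 dB.
At 1:2, that expands to 24 dB under threshold.
Output = -16.4 − 24 = -40.4 dBV.

-40.4 dBV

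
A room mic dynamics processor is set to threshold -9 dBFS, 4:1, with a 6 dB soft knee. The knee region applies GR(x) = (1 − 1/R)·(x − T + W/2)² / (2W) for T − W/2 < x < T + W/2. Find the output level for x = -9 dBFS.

x − T + W/2 = -9 − (-9) + 3 = 3.
GR = (1 − 1/4) × 3² / 12 = 0.75 × 9 / 12 = 0.5625 dB.
Output = -9 − 0.5625 = -9.5625 dBFS.

-9.5625 dBFS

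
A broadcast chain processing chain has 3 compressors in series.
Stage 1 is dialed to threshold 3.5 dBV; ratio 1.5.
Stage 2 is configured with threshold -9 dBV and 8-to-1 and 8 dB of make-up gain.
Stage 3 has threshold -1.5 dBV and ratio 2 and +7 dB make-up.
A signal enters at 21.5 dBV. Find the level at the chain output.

7.28125 dBV

Stage 1: 18 dB above 3.5 dBV, reduced 1.5:1 to 12 dB above → 15.5 dBV.
Stage 2: overshoot 24.5 dB → 24.5/8 = 3.0625 dB → -5.9375 dBV; +8 dB make-up → 2.0625 dBV.
Stage 3: 3.5625 dB above -1.5 dBV, reduced 2:1 to 1.78125 dB above → 0.28125 dBV; +7 dB make-up → 7.28125 dBV.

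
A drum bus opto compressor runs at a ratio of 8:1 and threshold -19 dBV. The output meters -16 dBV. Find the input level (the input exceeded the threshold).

5 dBV

Post-compression overshoot = -16 − (-19) = 3 dB.
Before 8:1 compression the overshoot was 3 × 8 = 24 dB, so input = -19 + 24 = 5 dBV.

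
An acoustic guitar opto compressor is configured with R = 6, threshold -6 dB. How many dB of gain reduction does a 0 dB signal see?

0 dB exceeds the threshold by 6 dB.
After 6:1 compression the overshoot becomes 6/6 = 1 dB.
Gain reduction = 6 − 1 = 5 dB.

5 dB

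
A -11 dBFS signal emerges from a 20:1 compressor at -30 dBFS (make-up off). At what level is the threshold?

-31 dBFS

Let T be the threshold. Output overshoot = (input overshoot)/R, so -30 − T = (-11 − T)/20.
20·(-30 − T) = -11 − T → 19·T = -600 − (-11) = -589.
T = -589/19 = -31 dBFS.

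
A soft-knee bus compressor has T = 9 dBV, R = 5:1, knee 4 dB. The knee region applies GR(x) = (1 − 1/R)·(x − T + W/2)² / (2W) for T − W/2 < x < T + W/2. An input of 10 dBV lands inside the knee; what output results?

x − T + W/2 = 10 − 9 + 2 = 3.
GR = (1 − 1/5) × 3² / 8 = 0.8 × 9 / 8 = 0.9 dB.
Output = 10 − 0.9 = 9.1 dBV.

9.1 dBV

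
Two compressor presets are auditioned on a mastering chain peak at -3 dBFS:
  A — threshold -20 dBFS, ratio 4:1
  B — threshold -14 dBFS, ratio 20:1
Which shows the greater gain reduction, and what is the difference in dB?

A, by 2.3 dB

A: overshoot 17 dB → output overshoot 4.25 dB → GR 12.75 dB.
B: overshoot 11 dB → output overshoot 0.55 dB → GR 10.45 dB.
A applies 2.3 dB more gain reduction.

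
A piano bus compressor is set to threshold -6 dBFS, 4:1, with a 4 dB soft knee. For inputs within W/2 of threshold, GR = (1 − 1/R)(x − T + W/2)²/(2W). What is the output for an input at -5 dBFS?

-5.84375 dBFS

x − T + W/2 = -5 − (-6) + 2 = 3.
GR = (1 − 1/4) × 3² / 8 = 0.75 × 9 / 8 = 0.84375 dB.
Output = -5 − 0.84375 = -5.84375 dBFS.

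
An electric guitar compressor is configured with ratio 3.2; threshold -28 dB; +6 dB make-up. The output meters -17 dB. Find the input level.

-12 dB

Stripping the +6 dB make-up gives -23 dB at the gain stage.
That's 5 dB above the -28 dB threshold.
Input overshoot = R × output overshoot = 16 dB → input = -28 + 16 = -12 dB.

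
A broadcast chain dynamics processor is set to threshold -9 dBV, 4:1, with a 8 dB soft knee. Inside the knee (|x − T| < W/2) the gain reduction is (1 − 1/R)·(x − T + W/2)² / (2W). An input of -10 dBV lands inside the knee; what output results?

x − T + W/2 = -10 − (-9) + 4 = 3.
GR = (1 − 1/4) × 3² / 16 = 0.75 × 9 / 16 = 0.421875 dB.
Output = -10 − 0.421875 = -10.421875 dBV.

-10.421875 dBV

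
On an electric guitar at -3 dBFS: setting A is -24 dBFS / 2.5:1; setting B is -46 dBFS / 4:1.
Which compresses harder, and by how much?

B, by 19.65 dB

A: 21 dB over, compressed to 8.4 dB over, so 12.6 dB of GR.
B: 43 dB over, compressed to 10.75 dB over, so 32.25 dB of GR.
B reduces 19.65 dB more.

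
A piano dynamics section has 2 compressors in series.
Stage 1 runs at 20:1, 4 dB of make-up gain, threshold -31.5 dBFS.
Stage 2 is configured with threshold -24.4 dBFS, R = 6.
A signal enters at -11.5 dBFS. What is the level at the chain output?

-26.5 dBFS

Stage 1: -11.5 dBFS is 20 dB over -31.5 dBFS; at 20:1 that becomes 1 dB over, giving -30.5 dBFS; +4 dB make-up → -26.5 dBFS.
Stage 2: -26.5 dBFS ≤ -24.4 dBFS, so stage 2 doesn't engage; output -26.5 dBFS.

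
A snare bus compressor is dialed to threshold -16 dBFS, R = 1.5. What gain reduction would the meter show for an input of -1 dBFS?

5 dB

-1 dBFS exceeds the threshold by 15 dB.
At 1.5:1, output sits 15/1.5 = 10 dB above threshold.
So the signal is attenuated by 15 − 10 = 5 dB.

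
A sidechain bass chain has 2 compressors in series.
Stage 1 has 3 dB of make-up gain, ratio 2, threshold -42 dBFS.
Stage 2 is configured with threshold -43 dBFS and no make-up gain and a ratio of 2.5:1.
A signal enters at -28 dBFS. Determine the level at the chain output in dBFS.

Stage 1: overshoot 14 dB → 14/2 = 7 dB → -35 dBFS; +3 dB make-up → -32 dBFS.
Stage 2: 11 dB above -43 dBFS, reduced 2.5:1 to 4.4 dB above → -38.6 dBFS.

-38.6 dBFS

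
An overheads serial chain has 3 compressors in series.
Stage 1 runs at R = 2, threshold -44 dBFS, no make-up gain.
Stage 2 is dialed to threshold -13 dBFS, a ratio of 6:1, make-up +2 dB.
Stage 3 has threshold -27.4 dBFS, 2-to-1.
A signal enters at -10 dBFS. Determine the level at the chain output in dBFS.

Stage 1: 34 dB above -44 dBFS, reduced 2:1 to 17 dB above → -27 dBFS.
Stage 2: -27 dBFS ≤ -13 dBFS, so stage 2 doesn't engage; make-up brings it to -25 dBFS.
Stage 3: 2.4 dB above -27.4 dBFS, reduced 2:1 to 1.2 dB above → -26.2 dBFS.

-26.2 dBFS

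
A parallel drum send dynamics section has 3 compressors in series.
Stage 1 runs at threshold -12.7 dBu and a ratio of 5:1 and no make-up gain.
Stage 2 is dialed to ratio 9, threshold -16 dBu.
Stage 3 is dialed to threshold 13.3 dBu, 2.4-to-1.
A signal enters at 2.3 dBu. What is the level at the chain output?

Stage 1: 2.3 dBu is 15 dB over -12.7 dBu; at 5:1 that becomes 3 dB over, giving -9.7 dBu.
Stage 2: 6.3 dB above -16 dBu, reduced 9:1 to 0.7 dB above → -15.3 dBu.
Stage 3: -15.3 dBu is at or below the 13.3 dBu threshold — no compression; output -15.3 dBu.

-15.3 dBu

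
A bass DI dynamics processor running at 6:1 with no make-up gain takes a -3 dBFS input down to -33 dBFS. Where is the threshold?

-39 dBFS

Gain reduction = -3 − (-33) = 30 dB; output overshoot = GR / (R − 1) = 30 / 5 = 6 dB.
Threshold = output − output overshoot = -33 − 6 = -39 dBFS.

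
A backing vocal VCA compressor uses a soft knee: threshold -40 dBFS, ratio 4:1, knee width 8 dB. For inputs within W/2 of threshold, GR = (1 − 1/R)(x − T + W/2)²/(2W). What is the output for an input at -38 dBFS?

-39.6875 dBFS

x − T + W/2 = -38 − (-40) + 4 = 6.
GR = (1 − 1/4) × 6² / 16 = 0.75 × 36 / 16 = 1.6875 dB.
Output = -38 − 1.6875 = -39.6875 dBFS.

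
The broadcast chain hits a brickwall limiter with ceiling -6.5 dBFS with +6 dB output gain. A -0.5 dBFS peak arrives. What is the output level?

At ∞:1, everything above -6.5 dBFS is held at the ceiling.
Output gain then adds 6 dB: -6.5 + 6 = -0.5 dBFS.

-0.5 dBFS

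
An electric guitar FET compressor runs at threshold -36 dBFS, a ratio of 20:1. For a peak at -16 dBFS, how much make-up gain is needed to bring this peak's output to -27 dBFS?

8 dB

Without make-up, output = threshold + overshoot/20 = -36 + 1 = -35 dBFS.
Gap to target: 8 dB.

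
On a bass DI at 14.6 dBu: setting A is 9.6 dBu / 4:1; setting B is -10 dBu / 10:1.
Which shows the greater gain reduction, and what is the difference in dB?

B, by 18.39 dB

A: GR = 5 − 5/4 = 3.75 dB.
B: GR = 24.6 − 24.6/10 = 22.14 dB.
B reduces 18.39 dB more.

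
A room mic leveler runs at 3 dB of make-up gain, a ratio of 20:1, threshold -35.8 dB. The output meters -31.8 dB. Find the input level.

-15.8 dB

Remove make-up: -31.8 − 3 = -34.8 dB.
Post-compression overshoot = -34.8 − (-35.8) = 1 dB.
Before 20:1 compression the overshoot was 1 × 20 = 20 dB, so input = -35.8 + 20 = -15.8 dB.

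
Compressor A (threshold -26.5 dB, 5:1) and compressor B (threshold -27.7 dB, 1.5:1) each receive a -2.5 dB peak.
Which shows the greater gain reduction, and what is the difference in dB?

A: 24 dB over, compressed to 4.8 dB over, so 19.2 dB of GR.
B: 25.2 dB over, compressed to 16.8 dB over, so 8.4 dB of GR.
A applies 10.8 dB more gain reduction.

A, by 10.8 dB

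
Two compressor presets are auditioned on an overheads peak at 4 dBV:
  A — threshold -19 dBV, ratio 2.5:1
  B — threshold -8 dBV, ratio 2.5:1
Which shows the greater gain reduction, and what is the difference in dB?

A: GR = 23 − 23/2.5 = 13.8 dB.
B: GR = 12 − 12/2.5 = 7.2 dB.
Difference: 6.6 dB in favour of A.

A, by 6.6 dB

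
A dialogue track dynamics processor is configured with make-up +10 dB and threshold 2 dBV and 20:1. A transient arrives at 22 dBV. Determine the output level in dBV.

The input is 20 dB above the 2 dBV threshold.
The 20 dB excess becomes 1 dB after 20:1 reduction.
Output = 2 + 1 = 3 dBV; make-up adds 10 dB, giving 13 dBV.

13 dBV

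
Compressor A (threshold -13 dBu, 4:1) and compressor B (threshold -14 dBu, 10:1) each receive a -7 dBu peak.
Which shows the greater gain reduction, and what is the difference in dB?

B, by 1.8 dB

A: 6 dB over, compressed to 1.5 dB over, so 4.5 dB of GR.
B: 7 dB over, compressed to 0.7 dB over, so 6.3 dB of GR.
B applies 1.8 dB more gain reduction.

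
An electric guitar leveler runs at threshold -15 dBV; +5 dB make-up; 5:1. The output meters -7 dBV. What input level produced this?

0 dBV

Remove make-up: -7 − 5 = -12 dBV.
The compressed level sits -12 − (-15) = 3 dB over threshold.
Before 5:1 compression the overshoot was 3 × 5 = 15 dB, so input = -15 + 15 = 0 dBV.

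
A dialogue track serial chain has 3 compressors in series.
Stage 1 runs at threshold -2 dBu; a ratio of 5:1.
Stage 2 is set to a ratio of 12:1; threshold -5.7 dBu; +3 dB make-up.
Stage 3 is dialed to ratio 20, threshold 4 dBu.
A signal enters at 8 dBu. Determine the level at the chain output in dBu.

-2.225 dBu

Stage 1: 10 dB above -2 dBu, reduced 5:1 to 2 dB above → 0 dBu.
Stage 2: 0 dBu is 5.7 dB over -5.7 dBu; at 12:1 that becomes 0.475 dB over, giving -5.225 dBu; +3 dB make-up → -2.225 dBu.
Stage 3: -2.225 dBu ≤ 4 dBu, so stage 3 doesn't engage; output -2.225 dBu.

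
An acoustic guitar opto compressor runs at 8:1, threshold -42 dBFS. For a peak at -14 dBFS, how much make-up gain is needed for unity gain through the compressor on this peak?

24.5 dB

The peak compresses to -42 + 28/8 = -38.5 dBFS.
To reach -14 dBFS requires -14 − (-38.5) = 24.5 dB of make-up.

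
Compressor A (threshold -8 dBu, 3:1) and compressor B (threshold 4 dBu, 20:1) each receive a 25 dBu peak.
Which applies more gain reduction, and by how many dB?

A: overshoot 33 dB → output overshoot 11 dB → GR 22 dB.
B: overshoot 21 dB → output overshoot 1.05 dB → GR 19.95 dB.
A reduces 2.05 dB more.

A, by 2.05 dB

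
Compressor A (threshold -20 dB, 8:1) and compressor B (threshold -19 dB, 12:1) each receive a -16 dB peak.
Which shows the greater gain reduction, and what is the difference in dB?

A: 4 dB over, compressed to 0.5 dB over, so 3.5 dB of GR.
B: 3 dB over, compressed to 0.25 dB over, so 2.75 dB of GR.
Difference: 0.75 dB in favour of A.

A, by 0.75 dB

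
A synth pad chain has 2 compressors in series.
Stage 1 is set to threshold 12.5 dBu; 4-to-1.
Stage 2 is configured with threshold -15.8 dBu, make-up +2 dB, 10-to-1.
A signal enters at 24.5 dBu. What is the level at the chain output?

-10.67 dBu

Stage 1: overshoot 12 dB → 12/4 = 3 dB → 15.5 dBu.
Stage 2: 31.3 dB above -15.8 dBu, reduced 10:1 to 3.13 dB above → -12.67 dBu; +2 dB make-up → -10.67 dBu.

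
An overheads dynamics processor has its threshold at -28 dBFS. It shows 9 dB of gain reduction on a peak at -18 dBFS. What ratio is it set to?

Input overshoot = -18 − (-28) = 10 dB.
Output overshoot = 10 − 9 = 1 dB.
Ratio = input overshoot / output overshoot = 10 / 1 = 10.

10:1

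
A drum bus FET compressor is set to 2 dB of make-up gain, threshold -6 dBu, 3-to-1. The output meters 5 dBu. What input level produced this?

21 dBu

Stripping the +2 dB make-up gives 3 dBu at the gain stage.
The compressed level sits 3 − (-6) = 9 dB over threshold.
Before 3:1 compression the overshoot was 9 × 3 = 27 dB, so input = -6 + 27 = 21 dBu.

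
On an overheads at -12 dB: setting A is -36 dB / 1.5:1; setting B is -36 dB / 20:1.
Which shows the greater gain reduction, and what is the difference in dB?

B, by 14.8 dB

A: overshoot 24 dB → output overshoot 16 dB → GR 8 dB.
B: overshoot 24 dB → output overshoot 1.2 dB → GR 22.8 dB.
B reduces 14.8 dB more.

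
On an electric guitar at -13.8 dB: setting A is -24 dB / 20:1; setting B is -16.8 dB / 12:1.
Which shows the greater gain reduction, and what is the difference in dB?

A, by 6.94 dB

A: GR = 10.2 − 10.2/20 = 9.69 dB.
B: GR = 3 − 3/12 = 2.75 dB.
A reduces 6.94 dB more.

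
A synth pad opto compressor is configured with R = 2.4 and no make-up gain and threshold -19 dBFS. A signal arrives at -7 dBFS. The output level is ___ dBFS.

-14 dBFS

The input is 12 dB above the -19 dBFS threshold.
At 2.4:1 the overshoot is divided by 2.4, leaving 5 dB above threshold.
Output = -19 + 5 = -14 dBFS.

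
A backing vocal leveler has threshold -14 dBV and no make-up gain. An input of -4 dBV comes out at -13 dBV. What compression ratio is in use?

Input overshoot = -4 − (-14) = 10 dB; output overshoot = -13 − (-14) = 1 dB.
Ratio = 10 / 1 = 10.

10:1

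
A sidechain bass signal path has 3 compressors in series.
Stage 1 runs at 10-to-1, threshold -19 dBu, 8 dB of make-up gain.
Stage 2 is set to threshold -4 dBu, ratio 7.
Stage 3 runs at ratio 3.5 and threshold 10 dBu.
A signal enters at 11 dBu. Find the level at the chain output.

-8 dBu

Stage 1: 30 dB above -19 dBu, reduced 10:1 to 3 dB above → -16 dBu; +8 dB make-up → -8 dBu.
Stage 2: below threshold (-8 ≤ -4); passes unchanged; output -8 dBu.
Stage 3: below threshold (-8 ≤ 10); passes unchanged; output -8 dBu.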